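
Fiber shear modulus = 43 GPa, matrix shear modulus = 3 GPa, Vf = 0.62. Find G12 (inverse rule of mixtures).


1/G12 = Vf/Gf + (1-Vf)/Gm = 0.62/43 + 0.38/3
G12 = 7.09 GPa

7.09 GPa


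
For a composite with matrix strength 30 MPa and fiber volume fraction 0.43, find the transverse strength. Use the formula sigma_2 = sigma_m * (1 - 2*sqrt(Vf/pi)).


factor = 1 - 2*sqrt(0.43/pi) = 0.2601
sigma_2 = 30 * 0.2601 = 7.8 MPa

7.8 MPa


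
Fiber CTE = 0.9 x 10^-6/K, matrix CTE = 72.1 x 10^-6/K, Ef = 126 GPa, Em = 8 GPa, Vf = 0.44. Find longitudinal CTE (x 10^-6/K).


E1 = Ef*Vf + Em*(1-Vf) = 59.92
alpha_1 = (alpha_f*Ef*Vf + alpha_m*Em*(1-Vf))/E1 = 6.22 x 10^-6/K

6.22 x 10^-6/K


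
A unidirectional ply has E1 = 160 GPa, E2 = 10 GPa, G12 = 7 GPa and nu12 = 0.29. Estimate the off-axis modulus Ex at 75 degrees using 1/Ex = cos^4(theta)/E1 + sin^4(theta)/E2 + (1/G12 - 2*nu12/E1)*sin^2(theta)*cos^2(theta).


cos^4(75) = 0.004487, sin^4(75) = 0.870513, sin^2(75)*cos^2(75) = 0.0625
1/G12 - 2*nu12/E1 = 1/7 - 2*0.29/160 = 0.139232 GPa^-1
1/Ex = 0.004487/160 + 0.870513/10 + 0.139232*0.0625 = 0.0957813 GPa^-1
Ex = 10.44 GPa

10.44 GPa


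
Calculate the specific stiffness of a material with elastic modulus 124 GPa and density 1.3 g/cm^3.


Specific stiffness = E/rho = 124/1.3 = 95.4 GPa/(g/cm^3)

95.4 GPa/(g/cm^3)


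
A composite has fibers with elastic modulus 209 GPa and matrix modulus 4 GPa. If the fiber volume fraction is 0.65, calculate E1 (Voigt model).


E1 = Ef*Vf + Em*(1-Vf) = 209*0.65 + 4*0.35 = 137.25 GPa

137.25 GPa


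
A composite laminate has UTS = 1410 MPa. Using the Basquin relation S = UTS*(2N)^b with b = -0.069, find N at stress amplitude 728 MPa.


N = 0.5 * (S/UTS)^(1/b) = 0.5 * (728/1410)^(1/-0.069) = 7238.7202 cycles

7238.7202 cycles


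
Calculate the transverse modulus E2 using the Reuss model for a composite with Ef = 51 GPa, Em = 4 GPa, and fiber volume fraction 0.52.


1/E2 = Vf/Ef + (1-Vf)/Em = 0.52/51 + 0.48/4
E2 = 7.68 GPa

7.68 GPa


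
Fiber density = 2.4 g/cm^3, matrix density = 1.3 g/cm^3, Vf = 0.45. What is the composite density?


rho_c = rho_f*Vf + rho_m*(1-Vf) = 2.4*0.45 + 1.3*0.55 = 1.795 g/cm^3

1.795 g/cm^3


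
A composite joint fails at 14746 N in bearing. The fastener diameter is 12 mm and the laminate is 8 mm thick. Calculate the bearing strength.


sigma_br = F/(d*h) = 14746/(12*8) = 153.6 MPa

153.6 MPa


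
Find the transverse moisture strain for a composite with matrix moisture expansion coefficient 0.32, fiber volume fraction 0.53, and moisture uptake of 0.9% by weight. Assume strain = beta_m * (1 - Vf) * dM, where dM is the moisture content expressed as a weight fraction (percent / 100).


dM = 0.9/100 = 0.009
strain = beta_m * (1-Vf) * dM = 0.32 * 0.47 * 0.009 = 0.0013536

0.0013536


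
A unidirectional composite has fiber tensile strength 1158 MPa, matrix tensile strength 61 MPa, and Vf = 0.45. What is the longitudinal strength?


sigma_1 = sigma_f*Vf + sigma_m*(1-Vf) = 1158*0.45 + 61*0.55 = 554.7 MPa

554.7 MPa


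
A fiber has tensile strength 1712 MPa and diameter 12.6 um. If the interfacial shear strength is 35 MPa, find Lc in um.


Lc = sigma_f * d / (2 * tau_i) = 1712 * 12.6 / (2 * 35) = 308.2 um

308.2 um


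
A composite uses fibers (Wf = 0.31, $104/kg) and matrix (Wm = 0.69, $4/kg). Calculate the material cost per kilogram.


Cost = cost_f*Wf + cost_m*Wm = 104*0.31 + 4*0.69 = $35.0/kg

$35.0/kg


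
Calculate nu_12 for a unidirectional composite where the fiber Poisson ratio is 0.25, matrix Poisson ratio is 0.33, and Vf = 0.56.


nu_12 = nu_f*Vf + nu_m*(1-Vf) = 0.25*0.56 + 0.33*0.44 = 0.2852

0.2852


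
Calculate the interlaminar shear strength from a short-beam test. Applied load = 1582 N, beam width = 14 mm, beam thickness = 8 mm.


ILSS = 3F/(4bh) = 3*1582/(4*14*8) = 10.59 MPa

10.59 MPa


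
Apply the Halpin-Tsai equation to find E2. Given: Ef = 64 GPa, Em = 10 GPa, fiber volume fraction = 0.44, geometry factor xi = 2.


eta = (Ef/Em - 1)/(Ef/Em + xi) = (6.4 - 1)/(6.4 + 2) = 0.6429
E2 = Em*(1+xi*eta*Vf)/(1-eta*Vf) = 21.83 GPa

21.83 GPa


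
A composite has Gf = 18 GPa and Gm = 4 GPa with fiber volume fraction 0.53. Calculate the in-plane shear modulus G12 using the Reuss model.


1/G12 = Vf/Gf + (1-Vf)/Gm = 0.53/18 + 0.47/4
G12 = 6.81 GPa

6.81 GPa


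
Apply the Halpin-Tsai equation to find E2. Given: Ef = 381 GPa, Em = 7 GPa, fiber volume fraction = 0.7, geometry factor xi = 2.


eta = (Ef/Em - 1)/(Ef/Em + xi) = (54.4286 - 1)/(54.4286 + 2) = 0.9468
E2 = Em*(1+xi*eta*Vf)/(1-eta*Vf) = 48.27 GPa

48.27 GPa


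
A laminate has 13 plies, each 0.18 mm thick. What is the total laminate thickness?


h = n * t_ply = 13 * 0.18 = 2.34 mm

2.34 mm


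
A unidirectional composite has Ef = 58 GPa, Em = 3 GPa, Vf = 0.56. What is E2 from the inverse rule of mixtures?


1/E2 = Vf/Ef + (1-Vf)/Em = 0.56/58 + 0.44/3
E2 = 6.4 GPa

6.4 GPa


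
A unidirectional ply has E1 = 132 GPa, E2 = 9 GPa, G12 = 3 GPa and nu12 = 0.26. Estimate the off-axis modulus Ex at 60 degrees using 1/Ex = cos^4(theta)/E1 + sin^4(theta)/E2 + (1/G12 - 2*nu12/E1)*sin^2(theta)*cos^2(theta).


cos^4(60) = 0.0625, sin^4(60) = 0.5625, sin^2(60)*cos^2(60) = 0.1875
1/G12 - 2*nu12/E1 = 1/3 - 2*0.26/132 = 0.329394 GPa^-1
1/Ex = 0.0625/132 + 0.5625/9 + 0.329394*0.1875 = 0.1247348 GPa^-1
Ex = 8.02 GPa

8.02 GPa


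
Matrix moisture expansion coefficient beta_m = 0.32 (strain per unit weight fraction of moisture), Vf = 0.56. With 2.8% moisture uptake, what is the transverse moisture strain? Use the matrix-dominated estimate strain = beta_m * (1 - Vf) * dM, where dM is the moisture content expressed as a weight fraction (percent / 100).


dM = 2.8/100 = 0.028
strain = beta_m * (1-Vf) * dM = 0.32 * 0.44 * 0.028 = 0.0039424

0.0039424


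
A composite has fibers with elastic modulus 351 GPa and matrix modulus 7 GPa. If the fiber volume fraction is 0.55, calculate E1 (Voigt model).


E1 = Ef*Vf + Em*(1-Vf) = 351*0.55 + 7*0.45 = 196.2 GPa

196.2 GPa


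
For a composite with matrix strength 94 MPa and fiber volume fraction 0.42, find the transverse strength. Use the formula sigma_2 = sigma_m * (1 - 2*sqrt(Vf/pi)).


factor = 1 - 2*sqrt(0.42/pi) = 0.2687
sigma_2 = 94 * 0.2687 = 25.26 MPa

25.26 MPa


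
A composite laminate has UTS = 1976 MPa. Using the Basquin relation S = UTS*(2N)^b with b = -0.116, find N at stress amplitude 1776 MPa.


N = 0.5 * (S/UTS)^(1/b) = 0.5 * (1776/1976)^(1/-0.116) = 1.2545 cycles

1.2545 cycles


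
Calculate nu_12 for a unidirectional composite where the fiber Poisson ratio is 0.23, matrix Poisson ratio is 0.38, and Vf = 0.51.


nu_12 = nu_f*Vf + nu_m*(1-Vf) = 0.23*0.51 + 0.38*0.49 = 0.3035

0.3035


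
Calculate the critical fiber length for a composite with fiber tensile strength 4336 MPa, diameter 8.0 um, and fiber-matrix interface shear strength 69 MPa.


Lc = sigma_f * d / (2 * tau_i) = 4336 * 8.0 / (2 * 69) = 251.4 um

251.4 um


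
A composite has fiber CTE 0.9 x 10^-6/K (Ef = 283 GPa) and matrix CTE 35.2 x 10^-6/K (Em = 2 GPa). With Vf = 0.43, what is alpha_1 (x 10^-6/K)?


E1 = Ef*Vf + Em*(1-Vf) = 122.83
alpha_1 = (alpha_f*Ef*Vf + alpha_m*Em*(1-Vf))/E1 = 1.22 x 10^-6/K

1.22 x 10^-6/K


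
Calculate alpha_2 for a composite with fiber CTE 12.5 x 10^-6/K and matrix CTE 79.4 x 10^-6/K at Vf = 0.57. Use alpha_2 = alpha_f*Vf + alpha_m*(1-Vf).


alpha_2 = alpha_f*Vf + alpha_m*(1-Vf) = 12.5*0.57 + 79.4*0.43 = 41.3 x 10^-6/K

41.3 x 10^-6/K


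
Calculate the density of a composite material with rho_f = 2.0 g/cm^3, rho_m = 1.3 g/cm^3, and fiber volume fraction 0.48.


rho_c = rho_f*Vf + rho_m*(1-Vf) = 2.0*0.48 + 1.3*0.52 = 1.636 g/cm^3

1.636 g/cm^3


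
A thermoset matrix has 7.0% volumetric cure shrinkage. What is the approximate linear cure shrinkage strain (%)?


Linear shrinkage ≈ vol_shrink/3 = 7.0/3 = 2.333%

2.333%


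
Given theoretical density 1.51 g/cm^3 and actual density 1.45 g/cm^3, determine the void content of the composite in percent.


Void% = (rho_theo - rho_actual)/rho_theo * 100 = (1.51 - 1.45)/1.51 * 100 = 3.97%

3.97%


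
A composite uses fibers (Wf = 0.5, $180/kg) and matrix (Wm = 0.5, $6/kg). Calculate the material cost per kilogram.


Cost = cost_f*Wf + cost_m*Wm = 180*0.5 + 6*0.5 = $93.0/kg

$93.0/kg


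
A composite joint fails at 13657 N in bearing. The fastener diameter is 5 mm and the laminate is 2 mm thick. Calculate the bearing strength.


sigma_br = F/(d*h) = 13657/(5*2) = 1365.7 MPa

1365.7 MPa


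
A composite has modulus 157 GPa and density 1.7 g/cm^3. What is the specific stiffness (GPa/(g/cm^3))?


Specific stiffness = E/rho = 157/1.7 = 92.4 GPa/(g/cm^3)

92.4 GPa/(g/cm^3)


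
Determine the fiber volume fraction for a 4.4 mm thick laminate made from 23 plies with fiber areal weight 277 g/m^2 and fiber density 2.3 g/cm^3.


Vf = n * FAW / (rho_f * h * 1000) = 23 * 277 / (2.3 * 4.4 * 1000) = 0.6295

0.6295


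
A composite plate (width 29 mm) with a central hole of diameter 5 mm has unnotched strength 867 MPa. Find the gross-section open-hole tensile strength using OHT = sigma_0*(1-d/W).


OHT = sigma_0*(1-d/W) = 867*(1-5/29) = 717.5 MPa

717.5 MPa


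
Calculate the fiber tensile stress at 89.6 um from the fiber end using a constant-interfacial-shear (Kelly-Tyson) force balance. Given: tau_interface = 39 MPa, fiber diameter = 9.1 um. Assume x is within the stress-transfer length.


Force balance: sigma_f * (pi*d^2/4) = tau * (pi*d) * x  ->  sigma_f = 4 * tau * x / d
sigma_f = 4 * 39 * 89.6 / 9.1 = 1536.0 MPa

1536.0 MPa


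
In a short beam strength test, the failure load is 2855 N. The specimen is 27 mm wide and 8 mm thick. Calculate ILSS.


ILSS = 3F/(4bh) = 3*2855/(4*27*8) = 9.91 MPa

9.91 MPa


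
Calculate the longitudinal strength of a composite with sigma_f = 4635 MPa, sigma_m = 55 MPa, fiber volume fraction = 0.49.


sigma_1 = sigma_f*Vf + sigma_m*(1-Vf) = 4635*0.49 + 55*0.51 = 2299.2 MPa

2299.2 MPa


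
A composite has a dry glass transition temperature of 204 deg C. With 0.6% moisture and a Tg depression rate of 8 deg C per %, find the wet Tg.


Tg_wet = Tg_dry - k*moisture = 204 - 8*0.6 = 199.2 deg C

199.2 deg C


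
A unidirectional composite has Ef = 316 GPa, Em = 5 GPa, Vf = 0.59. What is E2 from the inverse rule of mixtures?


1/E2 = Vf/Ef + (1-Vf)/Em = 0.59/316 + 0.41/5
E2 = 11.92 GPa

11.92 GPa


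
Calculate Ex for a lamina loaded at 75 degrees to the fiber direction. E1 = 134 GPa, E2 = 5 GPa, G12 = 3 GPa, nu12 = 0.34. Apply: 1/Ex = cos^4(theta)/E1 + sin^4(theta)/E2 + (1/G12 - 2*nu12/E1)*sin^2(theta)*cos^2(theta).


cos^4(75) = 0.004487, sin^4(75) = 0.870513, sin^2(75)*cos^2(75) = 0.0625
1/G12 - 2*nu12/E1 = 1/3 - 2*0.34/134 = 0.328259 GPa^-1
1/Ex = 0.004487/134 + 0.870513/5 + 0.328259*0.0625 = 0.1946522 GPa^-1
Ex = 5.14 GPa

5.14 GPa


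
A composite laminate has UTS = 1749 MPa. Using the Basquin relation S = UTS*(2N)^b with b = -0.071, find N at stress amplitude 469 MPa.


N = 0.5 * (S/UTS)^(1/b) = 0.5 * (469/1749)^(1/-0.071) = 5.6223e+07 cycles

5.6223e+07 cycles


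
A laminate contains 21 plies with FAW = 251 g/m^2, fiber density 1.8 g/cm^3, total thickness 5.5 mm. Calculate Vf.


Vf = n * FAW / (rho_f * h * 1000) = 21 * 251 / (1.8 * 5.5 * 1000) = 0.5324

0.5324


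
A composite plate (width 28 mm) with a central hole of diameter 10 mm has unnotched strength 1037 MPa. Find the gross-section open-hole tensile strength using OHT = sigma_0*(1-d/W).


OHT = sigma_0*(1-d/W) = 1037*(1-10/28) = 666.6 MPa

666.6 MPa


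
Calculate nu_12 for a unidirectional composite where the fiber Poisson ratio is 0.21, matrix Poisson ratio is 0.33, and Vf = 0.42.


nu_12 = nu_f*Vf + nu_m*(1-Vf) = 0.21*0.42 + 0.33*0.58 = 0.2796

0.2796


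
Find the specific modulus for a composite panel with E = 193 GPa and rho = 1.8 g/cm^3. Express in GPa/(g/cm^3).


Specific stiffness = E/rho = 193/1.8 = 107.2 GPa/(g/cm^3)

107.2 GPa/(g/cm^3)


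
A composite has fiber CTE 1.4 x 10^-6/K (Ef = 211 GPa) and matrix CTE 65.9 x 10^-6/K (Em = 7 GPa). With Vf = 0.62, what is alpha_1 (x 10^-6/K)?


E1 = Ef*Vf + Em*(1-Vf) = 133.48
alpha_1 = (alpha_f*Ef*Vf + alpha_m*Em*(1-Vf))/E1 = 2.69 x 10^-6/K

2.69 x 10^-6/K


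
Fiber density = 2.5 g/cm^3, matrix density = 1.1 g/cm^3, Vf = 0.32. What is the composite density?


rho_c = rho_f*Vf + rho_m*(1-Vf) = 2.5*0.32 + 1.1*0.68 = 1.548 g/cm^3

1.548 g/cm^3


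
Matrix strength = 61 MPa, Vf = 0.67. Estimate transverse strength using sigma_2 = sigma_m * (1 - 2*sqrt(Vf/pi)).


factor = 1 - 2*sqrt(0.67/pi) = 0.0764
sigma_2 = 61 * 0.0764 = 4.66 MPa

4.66 MPa


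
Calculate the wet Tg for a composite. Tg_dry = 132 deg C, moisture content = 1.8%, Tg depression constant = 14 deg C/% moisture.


Tg_wet = Tg_dry - k*moisture = 132 - 14*1.8 = 106.8 deg C

106.8 deg C


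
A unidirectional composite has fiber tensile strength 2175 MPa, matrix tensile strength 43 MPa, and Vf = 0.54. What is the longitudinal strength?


sigma_1 = sigma_f*Vf + sigma_m*(1-Vf) = 2175*0.54 + 43*0.46 = 1194.3 MPa

1194.3 MPa


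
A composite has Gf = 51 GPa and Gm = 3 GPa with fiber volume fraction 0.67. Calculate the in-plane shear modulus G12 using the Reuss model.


1/G12 = Vf/Gf + (1-Vf)/Gm = 0.67/51 + 0.33/3
G12 = 8.12 GPa

8.12 GPa


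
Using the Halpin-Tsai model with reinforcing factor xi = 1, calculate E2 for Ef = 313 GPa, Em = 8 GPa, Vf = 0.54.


eta = (Ef/Em - 1)/(Ef/Em + xi) = (39.125 - 1)/(39.125 + 1) = 0.9502
E2 = Em*(1+xi*eta*Vf)/(1-eta*Vf) = 24.86 GPa

24.86 GPa


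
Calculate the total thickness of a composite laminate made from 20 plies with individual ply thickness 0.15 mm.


h = n * t_ply = 20 * 0.15 = 3.0 mm

3.0 mm


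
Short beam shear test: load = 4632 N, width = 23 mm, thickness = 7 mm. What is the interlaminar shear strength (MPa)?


ILSS = 3F/(4bh) = 3*4632/(4*23*7) = 21.58 MPa

21.58 MPa


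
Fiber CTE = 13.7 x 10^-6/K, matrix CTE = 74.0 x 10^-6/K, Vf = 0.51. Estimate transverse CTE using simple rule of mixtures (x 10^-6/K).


alpha_2 = alpha_f*Vf + alpha_m*(1-Vf) = 13.7*0.51 + 74.0*0.49 = 43.2 x 10^-6/K

43.2 x 10^-6/K


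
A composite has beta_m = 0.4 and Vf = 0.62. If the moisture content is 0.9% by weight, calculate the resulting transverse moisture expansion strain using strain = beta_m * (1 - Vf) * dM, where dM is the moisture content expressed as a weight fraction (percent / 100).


dM = 0.9/100 = 0.009
strain = beta_m * (1-Vf) * dM = 0.4 * 0.38 * 0.009 = 0.001368

0.001368


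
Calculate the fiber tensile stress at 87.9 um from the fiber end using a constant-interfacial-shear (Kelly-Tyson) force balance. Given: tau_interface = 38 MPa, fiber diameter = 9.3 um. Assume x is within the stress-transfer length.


Force balance: sigma_f * (pi*d^2/4) = tau * (pi*d) * x  ->  sigma_f = 4 * tau * x / d
sigma_f = 4 * 38 * 87.9 / 9.3 = 1436.6 MPa

1436.6 MPa


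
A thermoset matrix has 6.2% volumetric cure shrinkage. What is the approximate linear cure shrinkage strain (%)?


Linear shrinkage ≈ vol_shrink/3 = 6.2/3 = 2.067%

2.067%


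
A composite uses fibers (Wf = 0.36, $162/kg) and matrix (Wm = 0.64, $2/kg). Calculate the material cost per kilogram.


Cost = cost_f*Wf + cost_m*Wm = 162*0.36 + 2*0.64 = $59.6/kg

$59.6/kg


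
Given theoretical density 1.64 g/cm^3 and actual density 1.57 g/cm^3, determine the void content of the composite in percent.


Void% = (rho_theo - rho_actual)/rho_theo * 100 = (1.64 - 1.57)/1.64 * 100 = 4.27%

4.27%


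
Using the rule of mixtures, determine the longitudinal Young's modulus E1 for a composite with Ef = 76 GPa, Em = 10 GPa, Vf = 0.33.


E1 = Ef*Vf + Em*(1-Vf) = 76*0.33 + 10*0.67 = 31.78 GPa

31.78 GPa


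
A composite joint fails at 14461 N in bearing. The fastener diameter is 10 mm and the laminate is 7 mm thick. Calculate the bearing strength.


sigma_br = F/(d*h) = 14461/(10*7) = 206.6 MPa

206.6 MPa


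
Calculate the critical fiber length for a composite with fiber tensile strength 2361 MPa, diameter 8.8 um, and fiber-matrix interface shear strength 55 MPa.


Lc = sigma_f * d / (2 * tau_i) = 2361 * 8.8 / (2 * 55) = 188.9 um

188.9 um


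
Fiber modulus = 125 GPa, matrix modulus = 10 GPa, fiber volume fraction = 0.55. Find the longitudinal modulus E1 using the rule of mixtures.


E1 = Ef*Vf + Em*(1-Vf) = 125*0.55 + 10*0.45 = 73.25 GPa

73.25 GPa


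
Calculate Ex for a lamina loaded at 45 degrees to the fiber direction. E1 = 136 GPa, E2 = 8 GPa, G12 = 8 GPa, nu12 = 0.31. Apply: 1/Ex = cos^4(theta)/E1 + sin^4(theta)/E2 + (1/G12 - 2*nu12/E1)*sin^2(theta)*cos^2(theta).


cos^4(45) = 0.25, sin^4(45) = 0.25, sin^2(45)*cos^2(45) = 0.25
1/G12 - 2*nu12/E1 = 1/8 - 2*0.31/136 = 0.120441 GPa^-1
1/Ex = 0.25/136 + 0.25/8 + 0.120441*0.25 = 0.0631985 GPa^-1
Ex = 15.82 GPa

15.82 GPa


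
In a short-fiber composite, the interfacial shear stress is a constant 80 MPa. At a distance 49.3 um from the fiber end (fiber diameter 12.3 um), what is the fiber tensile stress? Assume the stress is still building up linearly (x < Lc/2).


Force balance: sigma_f * (pi*d^2/4) = tau * (pi*d) * x  ->  sigma_f = 4 * tau * x / d
sigma_f = 4 * 80 * 49.3 / 12.3 = 1282.6 MPa

1282.6 MPa


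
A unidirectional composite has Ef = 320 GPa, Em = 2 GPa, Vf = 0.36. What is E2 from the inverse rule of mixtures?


1/E2 = Vf/Ef + (1-Vf)/Em = 0.36/320 + 0.64/2
E2 = 3.11 GPa

3.11 GPa


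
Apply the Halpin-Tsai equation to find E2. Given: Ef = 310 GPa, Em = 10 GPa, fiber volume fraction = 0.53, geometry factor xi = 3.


eta = (Ef/Em - 1)/(Ef/Em + xi) = (31.0 - 1)/(31.0 + 3) = 0.8824
E2 = Em*(1+xi*eta*Vf)/(1-eta*Vf) = 45.14 GPa

45.14 GPa


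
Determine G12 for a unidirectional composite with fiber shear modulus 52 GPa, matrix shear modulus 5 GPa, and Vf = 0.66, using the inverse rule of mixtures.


1/G12 = Vf/Gf + (1-Vf)/Gm = 0.66/52 + 0.34/5
G12 = 12.39 GPa

12.39 GPa


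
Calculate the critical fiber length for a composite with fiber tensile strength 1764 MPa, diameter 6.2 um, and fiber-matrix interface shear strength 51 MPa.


Lc = sigma_f * d / (2 * tau_i) = 1764 * 6.2 / (2 * 51) = 107.2 um

107.2 um


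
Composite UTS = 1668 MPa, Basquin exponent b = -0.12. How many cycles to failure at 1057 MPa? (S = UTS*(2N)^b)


N = 0.5 * (S/UTS)^(1/b) = 0.5 * (1057/1668)^(1/-0.12) = 22.3861 cycles

22.3861 cycles


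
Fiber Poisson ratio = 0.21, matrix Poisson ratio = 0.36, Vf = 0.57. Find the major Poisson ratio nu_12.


nu_12 = nu_f*Vf + nu_m*(1-Vf) = 0.21*0.57 + 0.36*0.43 = 0.2745

0.2745


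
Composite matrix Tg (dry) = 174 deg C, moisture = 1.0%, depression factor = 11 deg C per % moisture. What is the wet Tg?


Tg_wet = Tg_dry - k*moisture = 174 - 11*1.0 = 163.0 deg C

163.0 deg C


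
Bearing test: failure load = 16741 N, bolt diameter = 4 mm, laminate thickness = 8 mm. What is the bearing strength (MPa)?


sigma_br = F/(d*h) = 16741/(4*8) = 523.2 MPa

523.2 MPa


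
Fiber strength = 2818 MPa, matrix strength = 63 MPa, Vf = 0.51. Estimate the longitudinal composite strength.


sigma_1 = sigma_f*Vf + sigma_m*(1-Vf) = 2818*0.51 + 63*0.49 = 1468.1 MPa

1468.1 MPa


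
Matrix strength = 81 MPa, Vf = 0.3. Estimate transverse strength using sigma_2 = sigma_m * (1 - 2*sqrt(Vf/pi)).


factor = 1 - 2*sqrt(0.3/pi) = 0.382
sigma_2 = 81 * 0.382 = 30.94 MPa

30.94 MPa


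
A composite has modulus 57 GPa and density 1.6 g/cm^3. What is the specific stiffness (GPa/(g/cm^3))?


Specific stiffness = E/rho = 57/1.6 = 35.6 GPa/(g/cm^3)

35.6 GPa/(g/cm^3)


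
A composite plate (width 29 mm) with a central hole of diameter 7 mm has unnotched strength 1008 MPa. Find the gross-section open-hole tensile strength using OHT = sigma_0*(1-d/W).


OHT = sigma_0*(1-d/W) = 1008*(1-7/29) = 764.7 MPa

764.7 MPa


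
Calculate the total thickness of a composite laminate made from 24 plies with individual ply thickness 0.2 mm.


h = n * t_ply = 24 * 0.2 = 4.8 mm

4.8 mm


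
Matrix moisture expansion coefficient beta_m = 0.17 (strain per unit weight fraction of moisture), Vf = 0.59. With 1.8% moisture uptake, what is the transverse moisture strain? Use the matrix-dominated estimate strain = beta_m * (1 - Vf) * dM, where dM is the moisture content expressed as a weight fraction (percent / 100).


dM = 1.8/100 = 0.018
strain = beta_m * (1-Vf) * dM = 0.17 * 0.41 * 0.018 = 0.0012546

0.0012546


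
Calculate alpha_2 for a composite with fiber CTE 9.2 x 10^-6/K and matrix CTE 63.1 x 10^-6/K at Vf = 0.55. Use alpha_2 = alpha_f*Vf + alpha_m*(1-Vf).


alpha_2 = alpha_f*Vf + alpha_m*(1-Vf) = 9.2*0.55 + 63.1*0.45 = 33.5 x 10^-6/K

33.5 x 10^-6/K


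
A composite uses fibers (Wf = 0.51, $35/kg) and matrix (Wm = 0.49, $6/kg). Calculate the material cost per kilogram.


Cost = cost_f*Wf + cost_m*Wm = 35*0.51 + 6*0.49 = $20.79/kg

$20.79/kg


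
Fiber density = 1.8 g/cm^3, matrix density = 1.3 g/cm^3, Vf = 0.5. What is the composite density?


rho_c = rho_f*Vf + rho_m*(1-Vf) = 1.8*0.5 + 1.3*0.5 = 1.55 g/cm^3

1.55 g/cm^3


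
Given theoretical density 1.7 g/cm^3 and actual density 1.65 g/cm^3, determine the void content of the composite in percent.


Void% = (rho_theo - rho_actual)/rho_theo * 100 = (1.7 - 1.65)/1.7 * 100 = 2.94%

2.94%


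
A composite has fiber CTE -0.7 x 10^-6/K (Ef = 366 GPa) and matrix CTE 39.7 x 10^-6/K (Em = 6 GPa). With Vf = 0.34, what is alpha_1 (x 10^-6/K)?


E1 = Ef*Vf + Em*(1-Vf) = 128.4
alpha_1 = (alpha_f*Ef*Vf + alpha_m*Em*(1-Vf))/E1 = 0.55 x 10^-6/K

0.55 x 10^-6/K


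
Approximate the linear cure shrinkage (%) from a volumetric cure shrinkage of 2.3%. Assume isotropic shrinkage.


Linear shrinkage ≈ vol_shrink/3 = 2.3/3 = 0.767%

0.767%


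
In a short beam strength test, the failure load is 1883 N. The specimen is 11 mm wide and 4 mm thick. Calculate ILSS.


ILSS = 3F/(4bh) = 3*1883/(4*11*4) = 32.1 MPa

32.1 MPa


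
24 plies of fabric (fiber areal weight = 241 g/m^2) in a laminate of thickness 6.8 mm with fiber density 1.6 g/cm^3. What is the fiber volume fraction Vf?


Vf = n * FAW / (rho_f * h * 1000) = 24 * 241 / (1.6 * 6.8 * 1000) = 0.5316

0.5316


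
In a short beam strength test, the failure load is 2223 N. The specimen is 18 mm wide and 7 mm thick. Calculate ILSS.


ILSS = 3F/(4bh) = 3*2223/(4*18*7) = 13.23 MPa

13.23 MPa


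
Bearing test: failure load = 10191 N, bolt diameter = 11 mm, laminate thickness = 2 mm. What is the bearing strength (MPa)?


sigma_br = F/(d*h) = 10191/(11*2) = 463.2 MPa

463.2 MPa


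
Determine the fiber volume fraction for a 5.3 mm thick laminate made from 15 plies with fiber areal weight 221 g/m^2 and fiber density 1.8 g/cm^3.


Vf = n * FAW / (rho_f * h * 1000) = 15 * 221 / (1.8 * 5.3 * 1000) = 0.3475

0.3475


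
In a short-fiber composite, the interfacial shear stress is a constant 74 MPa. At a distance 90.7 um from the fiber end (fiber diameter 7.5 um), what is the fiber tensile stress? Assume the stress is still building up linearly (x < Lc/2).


Force balance: sigma_f * (pi*d^2/4) = tau * (pi*d) * x  ->  sigma_f = 4 * tau * x / d
sigma_f = 4 * 74 * 90.7 / 7.5 = 3579.6 MPa

3579.6 MPa


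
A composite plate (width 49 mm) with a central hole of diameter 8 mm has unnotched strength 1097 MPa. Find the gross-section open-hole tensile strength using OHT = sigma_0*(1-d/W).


OHT = sigma_0*(1-d/W) = 1097*(1-8/49) = 917.9 MPa

917.9 MPa


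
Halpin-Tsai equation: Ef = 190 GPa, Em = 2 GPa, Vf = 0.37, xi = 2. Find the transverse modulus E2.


eta = (Ef/Em - 1)/(Ef/Em + xi) = (95.0 - 1)/(95.0 + 2) = 0.9691
E2 = Em*(1+xi*eta*Vf)/(1-eta*Vf) = 5.35 GPa

5.35 GPa


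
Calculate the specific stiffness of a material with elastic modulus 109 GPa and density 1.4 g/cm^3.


Specific stiffness = E/rho = 109/1.4 = 77.9 GPa/(g/cm^3)

77.9 GPa/(g/cm^3)


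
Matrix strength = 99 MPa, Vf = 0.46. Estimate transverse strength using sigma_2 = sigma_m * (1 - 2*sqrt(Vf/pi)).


factor = 1 - 2*sqrt(0.46/pi) = 0.2347
sigma_2 = 99 * 0.2347 = 23.23 MPa

23.23 MPa


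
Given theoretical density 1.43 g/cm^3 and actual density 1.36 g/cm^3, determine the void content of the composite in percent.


Void% = (rho_theo - rho_actual)/rho_theo * 100 = (1.43 - 1.36)/1.43 * 100 = 4.9%

4.9%


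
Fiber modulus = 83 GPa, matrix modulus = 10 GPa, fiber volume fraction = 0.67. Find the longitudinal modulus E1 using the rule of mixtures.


E1 = Ef*Vf + Em*(1-Vf) = 83*0.67 + 10*0.33 = 58.91 GPa

58.91 GPa


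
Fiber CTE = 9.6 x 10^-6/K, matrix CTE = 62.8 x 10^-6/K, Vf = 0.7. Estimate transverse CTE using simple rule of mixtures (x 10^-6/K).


alpha_2 = alpha_f*Vf + alpha_m*(1-Vf) = 9.6*0.7 + 62.8*0.3 = 25.6 x 10^-6/K

25.6 x 10^-6/K


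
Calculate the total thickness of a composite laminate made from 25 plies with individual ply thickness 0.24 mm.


h = n * t_ply = 25 * 0.24 = 6.0 mm

6.0 mm


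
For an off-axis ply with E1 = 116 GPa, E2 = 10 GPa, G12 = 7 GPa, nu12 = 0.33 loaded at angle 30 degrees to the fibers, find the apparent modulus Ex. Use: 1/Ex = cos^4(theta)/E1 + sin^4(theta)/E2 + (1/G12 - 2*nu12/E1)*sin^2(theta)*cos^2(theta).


cos^4(30) = 0.5625, sin^4(30) = 0.0625, sin^2(30)*cos^2(30) = 0.1875
1/G12 - 2*nu12/E1 = 1/7 - 2*0.33/116 = 0.137167 GPa^-1
1/Ex = 0.5625/116 + 0.0625/10 + 0.137167*0.1875 = 0.036818 GPa^-1
Ex = 27.16 GPa

27.16 GPa


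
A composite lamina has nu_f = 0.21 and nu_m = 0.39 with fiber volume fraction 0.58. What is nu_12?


nu_12 = nu_f*Vf + nu_m*(1-Vf) = 0.21*0.58 + 0.39*0.42 = 0.2856

0.2856


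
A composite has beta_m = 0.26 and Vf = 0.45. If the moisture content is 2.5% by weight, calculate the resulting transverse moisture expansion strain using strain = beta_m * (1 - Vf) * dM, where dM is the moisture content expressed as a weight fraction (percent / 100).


dM = 2.5/100 = 0.025
strain = beta_m * (1-Vf) * dM = 0.26 * 0.55 * 0.025 = 0.003575

0.003575


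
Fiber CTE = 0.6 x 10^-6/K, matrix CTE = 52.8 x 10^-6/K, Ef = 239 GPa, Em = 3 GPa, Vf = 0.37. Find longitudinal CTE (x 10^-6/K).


E1 = Ef*Vf + Em*(1-Vf) = 90.32
alpha_1 = (alpha_f*Ef*Vf + alpha_m*Em*(1-Vf))/E1 = 1.69 x 10^-6/K

1.69 x 10^-6/K


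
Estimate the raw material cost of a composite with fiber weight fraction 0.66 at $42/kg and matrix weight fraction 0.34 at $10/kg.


Cost = cost_f*Wf + cost_m*Wm = 42*0.66 + 10*0.34 = $31.12/kg

$31.12/kg


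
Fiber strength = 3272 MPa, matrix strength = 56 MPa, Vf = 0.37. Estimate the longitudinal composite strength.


sigma_1 = sigma_f*Vf + sigma_m*(1-Vf) = 3272*0.37 + 56*0.63 = 1245.9 MPa

1245.9 MPa


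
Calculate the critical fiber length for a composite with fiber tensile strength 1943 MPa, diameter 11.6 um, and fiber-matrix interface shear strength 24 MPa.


Lc = sigma_f * d / (2 * tau_i) = 1943 * 11.6 / (2 * 24) = 469.6 um

469.6 um


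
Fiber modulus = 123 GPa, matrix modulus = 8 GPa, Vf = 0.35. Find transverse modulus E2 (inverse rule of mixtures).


1/E2 = Vf/Ef + (1-Vf)/Em = 0.35/123 + 0.65/8
E2 = 11.89 GPa

11.89 GPa


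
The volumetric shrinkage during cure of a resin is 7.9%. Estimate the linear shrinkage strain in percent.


Linear shrinkage ≈ vol_shrink/3 = 7.9/3 = 2.633%

2.633%


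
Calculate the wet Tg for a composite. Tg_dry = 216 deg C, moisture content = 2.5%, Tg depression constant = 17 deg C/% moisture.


Tg_wet = Tg_dry - k*moisture = 216 - 17*2.5 = 173.5 deg C

173.5 deg C


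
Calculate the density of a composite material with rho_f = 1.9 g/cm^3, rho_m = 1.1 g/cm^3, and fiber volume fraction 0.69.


rho_c = rho_f*Vf + rho_m*(1-Vf) = 1.9*0.69 + 1.1*0.31 = 1.652 g/cm^3

1.652 g/cm^3


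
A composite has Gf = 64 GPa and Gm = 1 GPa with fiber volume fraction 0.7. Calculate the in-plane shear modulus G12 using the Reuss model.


1/G12 = Vf/Gf + (1-Vf)/Gm = 0.7/64 + 0.3/1
G12 = 3.22 GPa

3.22 GPa


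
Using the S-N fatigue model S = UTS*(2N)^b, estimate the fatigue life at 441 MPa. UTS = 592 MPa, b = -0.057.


N = 0.5 * (S/UTS)^(1/b) = 0.5 * (441/592)^(1/-0.057) = 87.6059 cycles

87.6059 cycles


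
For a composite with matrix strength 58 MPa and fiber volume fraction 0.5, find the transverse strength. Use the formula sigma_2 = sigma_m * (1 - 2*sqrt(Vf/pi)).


factor = 1 - 2*sqrt(0.5/pi) = 0.2021
sigma_2 = 58 * 0.2021 = 11.72 MPa

11.72 MPa


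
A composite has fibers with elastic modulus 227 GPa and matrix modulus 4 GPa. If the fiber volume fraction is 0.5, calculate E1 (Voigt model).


E1 = Ef*Vf + Em*(1-Vf) = 227*0.5 + 4*0.5 = 115.5 GPa

115.5 GPa


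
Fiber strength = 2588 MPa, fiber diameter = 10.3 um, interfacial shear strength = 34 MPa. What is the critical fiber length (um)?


Lc = sigma_f * d / (2 * tau_i) = 2588 * 10.3 / (2 * 34) = 392.0 um

392.0 um


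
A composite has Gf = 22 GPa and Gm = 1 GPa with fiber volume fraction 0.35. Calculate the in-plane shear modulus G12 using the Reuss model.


1/G12 = Vf/Gf + (1-Vf)/Gm = 0.35/22 + 0.65/1
G12 = 1.5 GPa

1.5 GPa


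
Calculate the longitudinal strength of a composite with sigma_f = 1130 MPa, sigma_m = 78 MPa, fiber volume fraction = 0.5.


sigma_1 = sigma_f*Vf + sigma_m*(1-Vf) = 1130*0.5 + 78*0.5 = 604.0 MPa

604.0 MPa


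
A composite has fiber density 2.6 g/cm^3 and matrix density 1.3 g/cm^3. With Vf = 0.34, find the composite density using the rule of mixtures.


rho_c = rho_f*Vf + rho_m*(1-Vf) = 2.6*0.34 + 1.3*0.66 = 1.742 g/cm^3

1.742 g/cm^3


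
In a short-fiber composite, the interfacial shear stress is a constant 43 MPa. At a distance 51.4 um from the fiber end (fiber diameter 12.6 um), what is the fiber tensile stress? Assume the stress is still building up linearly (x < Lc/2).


Force balance: sigma_f * (pi*d^2/4) = tau * (pi*d) * x  ->  sigma_f = 4 * tau * x / d
sigma_f = 4 * 43 * 51.4 / 12.6 = 701.7 MPa

701.7 MPa


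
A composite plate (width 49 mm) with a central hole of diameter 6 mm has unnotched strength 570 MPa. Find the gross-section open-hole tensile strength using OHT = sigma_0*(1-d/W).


OHT = sigma_0*(1-d/W) = 570*(1-6/49) = 500.2 MPa

500.2 MPa


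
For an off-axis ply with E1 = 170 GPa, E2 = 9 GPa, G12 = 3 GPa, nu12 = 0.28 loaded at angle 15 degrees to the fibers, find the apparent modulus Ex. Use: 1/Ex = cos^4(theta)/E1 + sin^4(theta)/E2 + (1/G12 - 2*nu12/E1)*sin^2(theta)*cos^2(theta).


cos^4(15) = 0.870513, sin^4(15) = 0.004487, sin^2(15)*cos^2(15) = 0.0625
1/G12 - 2*nu12/E1 = 1/3 - 2*0.28/170 = 0.330039 GPa^-1
1/Ex = 0.870513/170 + 0.004487/9 + 0.330039*0.0625 = 0.0262467 GPa^-1
Ex = 38.1 GPa

38.1 GPa


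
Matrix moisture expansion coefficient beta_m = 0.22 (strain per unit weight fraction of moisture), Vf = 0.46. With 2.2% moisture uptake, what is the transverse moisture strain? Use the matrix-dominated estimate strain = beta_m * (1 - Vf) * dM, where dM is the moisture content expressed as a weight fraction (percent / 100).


dM = 2.2/100 = 0.022
strain = beta_m * (1-Vf) * dM = 0.22 * 0.54 * 0.022 = 0.0026136

0.0026136


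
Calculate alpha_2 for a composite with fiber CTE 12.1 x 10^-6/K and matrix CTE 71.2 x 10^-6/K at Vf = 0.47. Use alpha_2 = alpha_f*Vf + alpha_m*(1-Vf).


alpha_2 = alpha_f*Vf + alpha_m*(1-Vf) = 12.1*0.47 + 71.2*0.53 = 43.4 x 10^-6/K

43.4 x 10^-6/K


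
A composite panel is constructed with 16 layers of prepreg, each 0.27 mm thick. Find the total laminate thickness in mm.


h = n * t_ply = 16 * 0.27 = 4.32 mm

4.32 mm


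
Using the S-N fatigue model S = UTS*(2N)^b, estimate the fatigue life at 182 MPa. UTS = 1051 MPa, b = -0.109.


N = 0.5 * (S/UTS)^(1/b) = 0.5 * (182/1051)^(1/-0.109) = 4.8473e+06 cycles

4.8473e+06 cycles


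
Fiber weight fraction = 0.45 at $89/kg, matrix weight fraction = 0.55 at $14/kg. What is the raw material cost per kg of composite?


Cost = cost_f*Wf + cost_m*Wm = 89*0.45 + 14*0.55 = $47.75/kg

$47.75/kg


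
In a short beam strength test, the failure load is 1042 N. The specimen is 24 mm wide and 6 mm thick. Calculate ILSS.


ILSS = 3F/(4bh) = 3*1042/(4*24*6) = 5.43 MPa

5.43 MPa


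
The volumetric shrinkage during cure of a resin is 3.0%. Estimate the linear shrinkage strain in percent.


Linear shrinkage ≈ vol_shrink/3 = 3.0/3 = 1.0%

1.0%


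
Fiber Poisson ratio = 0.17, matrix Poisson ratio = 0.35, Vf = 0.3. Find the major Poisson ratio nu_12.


nu_12 = nu_f*Vf + nu_m*(1-Vf) = 0.17*0.3 + 0.35*0.7 = 0.296

0.296


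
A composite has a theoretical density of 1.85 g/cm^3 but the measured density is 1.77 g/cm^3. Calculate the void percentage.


Void% = (rho_theo - rho_actual)/rho_theo * 100 = (1.85 - 1.77)/1.85 * 100 = 4.32%

4.32%


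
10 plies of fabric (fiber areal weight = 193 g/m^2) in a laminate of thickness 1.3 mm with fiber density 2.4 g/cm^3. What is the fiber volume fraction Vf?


Vf = n * FAW / (rho_f * h * 1000) = 10 * 193 / (2.4 * 1.3 * 1000) = 0.6186

0.6186


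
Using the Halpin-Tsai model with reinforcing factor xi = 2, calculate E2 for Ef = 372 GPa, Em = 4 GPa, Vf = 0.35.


eta = (Ef/Em - 1)/(Ef/Em + xi) = (93.0 - 1)/(93.0 + 2) = 0.9684
E2 = Em*(1+xi*eta*Vf)/(1-eta*Vf) = 10.15 GPa

10.15 GPa


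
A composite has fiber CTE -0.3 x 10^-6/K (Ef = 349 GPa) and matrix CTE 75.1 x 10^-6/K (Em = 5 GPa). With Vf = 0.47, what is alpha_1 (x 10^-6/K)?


E1 = Ef*Vf + Em*(1-Vf) = 166.68
alpha_1 = (alpha_f*Ef*Vf + alpha_m*Em*(1-Vf))/E1 = 0.9 x 10^-6/K

0.9 x 10^-6/K


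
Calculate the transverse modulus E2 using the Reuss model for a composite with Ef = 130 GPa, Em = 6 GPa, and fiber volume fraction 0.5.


1/E2 = Vf/Ef + (1-Vf)/Em = 0.5/130 + 0.5/6
E2 = 11.47 GPa

11.47 GPa


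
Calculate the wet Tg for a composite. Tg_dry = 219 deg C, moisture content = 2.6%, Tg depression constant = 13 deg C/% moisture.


Tg_wet = Tg_dry - k*moisture = 219 - 13*2.6 = 185.2 deg C

185.2 deg C


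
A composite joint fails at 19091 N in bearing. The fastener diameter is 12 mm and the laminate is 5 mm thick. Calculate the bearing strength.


sigma_br = F/(d*h) = 19091/(12*5) = 318.2 MPa

318.2 MPa


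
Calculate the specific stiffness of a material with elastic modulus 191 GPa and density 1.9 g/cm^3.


Specific stiffness = E/rho = 191/1.9 = 100.5 GPa/(g/cm^3)

100.5 GPa/(g/cm^3)


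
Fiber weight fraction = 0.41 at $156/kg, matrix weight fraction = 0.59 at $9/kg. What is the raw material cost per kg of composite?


Cost = cost_f*Wf + cost_m*Wm = 156*0.41 + 9*0.59 = $69.27/kg

$69.27/kg


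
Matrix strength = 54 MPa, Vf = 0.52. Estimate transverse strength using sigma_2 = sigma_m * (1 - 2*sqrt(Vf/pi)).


factor = 1 - 2*sqrt(0.52/pi) = 0.1863
sigma_2 = 54 * 0.1863 = 10.06 MPa

10.06 MPa


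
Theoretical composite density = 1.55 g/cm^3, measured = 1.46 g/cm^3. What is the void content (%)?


Void% = (rho_theo - rho_actual)/rho_theo * 100 = (1.55 - 1.46)/1.55 * 100 = 5.81%

5.81%


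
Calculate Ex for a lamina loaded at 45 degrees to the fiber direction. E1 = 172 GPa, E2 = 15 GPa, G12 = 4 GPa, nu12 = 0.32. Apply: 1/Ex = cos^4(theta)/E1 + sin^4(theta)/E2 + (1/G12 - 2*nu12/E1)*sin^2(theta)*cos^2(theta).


cos^4(45) = 0.25, sin^4(45) = 0.25, sin^2(45)*cos^2(45) = 0.25
1/G12 - 2*nu12/E1 = 1/4 - 2*0.32/172 = 0.246279 GPa^-1
1/Ex = 0.25/172 + 0.25/15 + 0.246279*0.25 = 0.0796899 GPa^-1
Ex = 12.55 GPa

12.55 GPa


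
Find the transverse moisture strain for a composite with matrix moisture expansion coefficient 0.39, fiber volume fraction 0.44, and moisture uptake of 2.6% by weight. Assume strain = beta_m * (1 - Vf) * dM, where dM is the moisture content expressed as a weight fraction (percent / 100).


dM = 2.6/100 = 0.026
strain = beta_m * (1-Vf) * dM = 0.39 * 0.56 * 0.026 = 0.0056784

0.0056784


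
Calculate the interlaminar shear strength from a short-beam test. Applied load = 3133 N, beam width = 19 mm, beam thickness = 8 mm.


ILSS = 3F/(4bh) = 3*3133/(4*19*8) = 15.46 MPa

15.46 MPa


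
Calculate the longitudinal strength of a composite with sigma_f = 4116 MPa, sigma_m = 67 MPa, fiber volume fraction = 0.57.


sigma_1 = sigma_f*Vf + sigma_m*(1-Vf) = 4116*0.57 + 67*0.43 = 2374.9 MPa

2374.9 MPa


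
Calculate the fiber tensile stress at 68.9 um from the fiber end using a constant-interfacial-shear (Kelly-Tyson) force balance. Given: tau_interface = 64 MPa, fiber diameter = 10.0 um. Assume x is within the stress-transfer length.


Force balance: sigma_f * (pi*d^2/4) = tau * (pi*d) * x  ->  sigma_f = 4 * tau * x / d
sigma_f = 4 * 64 * 68.9 / 10.0 = 1763.8 MPa

1763.8 MPa


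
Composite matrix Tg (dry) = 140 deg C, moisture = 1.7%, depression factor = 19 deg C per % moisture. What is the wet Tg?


Tg_wet = Tg_dry - k*moisture = 140 - 19*1.7 = 107.7 deg C

107.7 deg C


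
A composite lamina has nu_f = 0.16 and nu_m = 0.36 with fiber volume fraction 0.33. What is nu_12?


nu_12 = nu_f*Vf + nu_m*(1-Vf) = 0.16*0.33 + 0.36*0.67 = 0.294

0.294


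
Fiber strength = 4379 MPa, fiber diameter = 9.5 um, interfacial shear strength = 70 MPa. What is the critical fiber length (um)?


Lc = sigma_f * d / (2 * tau_i) = 4379 * 9.5 / (2 * 70) = 297.1 um

297.1 um


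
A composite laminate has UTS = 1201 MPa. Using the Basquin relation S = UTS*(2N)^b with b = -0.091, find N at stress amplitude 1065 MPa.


N = 0.5 * (S/UTS)^(1/b) = 0.5 * (1065/1201)^(1/-0.091) = 1.8729 cycles

1.8729 cycles


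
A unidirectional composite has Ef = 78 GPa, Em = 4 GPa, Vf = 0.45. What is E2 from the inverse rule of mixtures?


1/E2 = Vf/Ef + (1-Vf)/Em = 0.45/78 + 0.55/4
E2 = 6.98 GPa

6.98 GPa


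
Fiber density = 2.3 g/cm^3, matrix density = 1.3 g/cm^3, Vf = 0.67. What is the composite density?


rho_c = rho_f*Vf + rho_m*(1-Vf) = 2.3*0.67 + 1.3*0.33 = 1.97 g/cm^3

1.97 g/cm^3


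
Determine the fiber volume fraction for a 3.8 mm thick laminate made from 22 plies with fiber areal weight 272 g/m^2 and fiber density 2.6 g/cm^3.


Vf = n * FAW / (rho_f * h * 1000) = 22 * 272 / (2.6 * 3.8 * 1000) = 0.6057

0.6057


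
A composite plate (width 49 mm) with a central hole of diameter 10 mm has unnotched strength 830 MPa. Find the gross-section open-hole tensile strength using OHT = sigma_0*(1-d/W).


OHT = sigma_0*(1-d/W) = 830*(1-10/49) = 660.6 MPa

660.6 MPa


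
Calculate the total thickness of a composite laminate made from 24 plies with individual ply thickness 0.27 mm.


h = n * t_ply = 24 * 0.27 = 6.48 mm

6.48 mm


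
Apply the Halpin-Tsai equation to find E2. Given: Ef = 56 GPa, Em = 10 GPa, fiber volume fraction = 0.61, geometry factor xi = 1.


eta = (Ef/Em - 1)/(Ef/Em + xi) = (5.6 - 1)/(5.6 + 1) = 0.697
E2 = Em*(1+xi*eta*Vf)/(1-eta*Vf) = 24.79 GPa

24.79 GPa


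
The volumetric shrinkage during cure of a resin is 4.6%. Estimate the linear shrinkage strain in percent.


Linear shrinkage ≈ vol_shrink/3 = 4.6/3 = 1.533%

1.533%


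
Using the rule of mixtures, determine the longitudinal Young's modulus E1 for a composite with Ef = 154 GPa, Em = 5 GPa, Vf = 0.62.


E1 = Ef*Vf + Em*(1-Vf) = 154*0.62 + 5*0.38 = 97.38 GPa

97.38 GPa


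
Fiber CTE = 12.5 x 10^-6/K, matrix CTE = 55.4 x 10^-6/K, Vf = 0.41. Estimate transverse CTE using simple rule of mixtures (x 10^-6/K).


alpha_2 = alpha_f*Vf + alpha_m*(1-Vf) = 12.5*0.41 + 55.4*0.59 = 37.8 x 10^-6/K

37.8 x 10^-6/K


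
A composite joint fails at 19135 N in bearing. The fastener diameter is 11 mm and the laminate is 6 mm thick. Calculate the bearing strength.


sigma_br = F/(d*h) = 19135/(11*6) = 289.9 MPa

289.9 MPa


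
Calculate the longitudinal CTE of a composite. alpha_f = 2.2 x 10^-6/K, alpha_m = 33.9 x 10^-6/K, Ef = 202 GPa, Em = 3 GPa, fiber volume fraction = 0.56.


E1 = Ef*Vf + Em*(1-Vf) = 114.44
alpha_1 = (alpha_f*Ef*Vf + alpha_m*Em*(1-Vf))/E1 = 2.57 x 10^-6/K

2.57 x 10^-6/K
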